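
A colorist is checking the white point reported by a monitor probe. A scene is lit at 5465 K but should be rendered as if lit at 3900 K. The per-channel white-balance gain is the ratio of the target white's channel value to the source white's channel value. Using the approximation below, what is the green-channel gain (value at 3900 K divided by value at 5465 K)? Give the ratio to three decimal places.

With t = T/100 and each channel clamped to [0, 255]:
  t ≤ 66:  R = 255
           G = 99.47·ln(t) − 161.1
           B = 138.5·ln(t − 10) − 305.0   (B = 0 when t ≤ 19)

At 5465 K (t = 54.65):
  G = 99.47·ln 54.65 − 161.1 = 99.47·4.0009 − 161.1 = 236.874.
At 3900 K (t = 39):
  G = 99.47·ln 39 − 161.1 = 99.47·3.6636 − 161.1 = 203.314.
Gain = 203.314 / 236.874 = 0.8583 → 0.858.

0.858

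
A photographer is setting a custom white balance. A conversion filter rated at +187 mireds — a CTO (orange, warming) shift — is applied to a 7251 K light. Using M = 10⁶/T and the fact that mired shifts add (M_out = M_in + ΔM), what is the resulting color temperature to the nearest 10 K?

3080 K

M_in = 10⁶/7251 = 137.91 mireds.
M_out = 137.91 + (+187) = 324.91 mireds.
T_out = 10⁶/324.91 = 3077.8 K → 3080 K.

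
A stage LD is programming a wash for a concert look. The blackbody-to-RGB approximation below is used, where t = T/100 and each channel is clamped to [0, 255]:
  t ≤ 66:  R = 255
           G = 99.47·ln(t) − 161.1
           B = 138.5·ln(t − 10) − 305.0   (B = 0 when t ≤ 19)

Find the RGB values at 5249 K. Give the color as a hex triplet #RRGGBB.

t = 5249/100 = 52.49; the t ≤ 66 branch applies.
R = 255 by definition for t ≤ 66.
G = 99.47·ln 52.49 − 161.1 = 99.47·3.9606 − 161.1 = 232.863.
B = 138.5·ln(52.49 − 10) − 305.0 = 138.5·ln 42.49 − 305.0 = 138.5·3.7493 − 305.0 = 214.274.
Rounded: (255, 233, 214).
In hex: #FFE9D6.

#FFE9D6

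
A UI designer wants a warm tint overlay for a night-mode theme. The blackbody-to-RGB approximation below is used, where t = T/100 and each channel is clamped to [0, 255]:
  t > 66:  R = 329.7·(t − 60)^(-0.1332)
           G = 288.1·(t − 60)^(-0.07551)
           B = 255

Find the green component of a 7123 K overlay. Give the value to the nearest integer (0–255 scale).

240

t = 7123/100 = 71.23; the t > 66 branch applies.
G = 288.1·(71.23 − 60)^(-0.07551) = 288.1·11.23^(-0.07551) = 288.1·0.83308 = 240.010.
Rounded: 240.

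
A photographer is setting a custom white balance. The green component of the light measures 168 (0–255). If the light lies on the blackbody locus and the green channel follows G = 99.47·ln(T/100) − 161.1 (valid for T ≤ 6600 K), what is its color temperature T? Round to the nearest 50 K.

ln t = (168 + 161.1) / 99.47 = 3.3085.
t = e^3.3085 = 27.345.
T = 100·t = 2735 K → 2750 K to the nearest 50 K.

2750 K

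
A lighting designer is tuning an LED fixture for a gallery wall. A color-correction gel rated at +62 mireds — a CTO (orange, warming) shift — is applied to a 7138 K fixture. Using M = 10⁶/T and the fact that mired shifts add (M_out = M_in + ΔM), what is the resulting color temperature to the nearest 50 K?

M_in = 10⁶/7138 = 140.10 mireds.
M_out = 140.10 + (+62) = 202.10 mireds.
T_out = 10⁶/202.10 = 4948.2 K → 4950 K.

4950 K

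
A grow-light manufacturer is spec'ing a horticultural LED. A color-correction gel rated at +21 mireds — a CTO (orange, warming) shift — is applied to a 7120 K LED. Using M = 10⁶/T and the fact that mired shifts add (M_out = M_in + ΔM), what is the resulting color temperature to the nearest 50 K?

6200 K

M_in = 10⁶/7120 = 140.45 mireds.
M_out = 140.45 + (+21) = 161.45 mireds.
T_out = 10⁶/161.45 = 6193.9 K → 6200 K.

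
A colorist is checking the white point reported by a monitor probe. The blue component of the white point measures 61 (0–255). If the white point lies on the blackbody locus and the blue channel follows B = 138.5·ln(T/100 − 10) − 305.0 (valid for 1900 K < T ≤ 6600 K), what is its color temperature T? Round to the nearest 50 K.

2400 K

ln(t − 10) = (61 + 305.0) / 138.5 = 2.6426.
t − 10 = e^2.6426 = 14.050, so t = 24.050.
T = 100·t = 2405 K → 2400 K to the nearest 50 K.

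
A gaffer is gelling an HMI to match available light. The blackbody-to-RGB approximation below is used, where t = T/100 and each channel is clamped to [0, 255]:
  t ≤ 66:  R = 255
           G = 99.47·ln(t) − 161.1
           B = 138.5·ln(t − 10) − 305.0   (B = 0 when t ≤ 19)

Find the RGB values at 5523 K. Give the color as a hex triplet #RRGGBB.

t = 5523/100 = 55.23; the t ≤ 66 branch applies.
R = 255 by definition for t ≤ 66.
G = 99.47·ln 55.23 − 161.1 = 99.47·4.0115 − 161.1 = 237.925.
B = 138.5·ln(55.23 − 10) − 305.0 = 138.5·ln 45.23 − 305.0 = 138.5·3.8118 − 305.0 = 222.929.
Rounded: (255, 238, 223).
In hex: #FFEEDF.

#FFEEDF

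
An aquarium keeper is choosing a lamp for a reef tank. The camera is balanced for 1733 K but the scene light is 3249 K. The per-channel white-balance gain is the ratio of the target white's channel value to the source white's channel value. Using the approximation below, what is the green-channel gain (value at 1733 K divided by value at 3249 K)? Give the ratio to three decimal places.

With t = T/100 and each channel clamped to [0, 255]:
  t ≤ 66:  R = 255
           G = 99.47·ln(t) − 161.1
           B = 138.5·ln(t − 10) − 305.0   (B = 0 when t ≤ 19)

At 3249 K (t = 32.49):
  G = 99.47·ln 32.49 − 161.1 = 99.47·3.4809 − 161.1 = 185.148.
At 1733 K (t = 17.33):
  G = 99.47·ln 17.33 − 161.1 = 99.47·2.8524 − 161.1 = 122.632.
Gain = 122.632 / 185.148 = 0.6623 → 0.662.

0.662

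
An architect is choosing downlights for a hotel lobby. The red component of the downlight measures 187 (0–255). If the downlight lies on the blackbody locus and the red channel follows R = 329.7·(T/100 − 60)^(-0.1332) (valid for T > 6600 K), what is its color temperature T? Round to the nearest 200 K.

(t − 60)^(-0.1332) = 187/329.7 = 0.56718.
t − 60 = 0.56718^(1/-0.1332) = 0.56718^(-7.508) = 70.620, so t = 130.620.
T = 100·t = 13062 K → 13000 K to the nearest 200 K.

13000 K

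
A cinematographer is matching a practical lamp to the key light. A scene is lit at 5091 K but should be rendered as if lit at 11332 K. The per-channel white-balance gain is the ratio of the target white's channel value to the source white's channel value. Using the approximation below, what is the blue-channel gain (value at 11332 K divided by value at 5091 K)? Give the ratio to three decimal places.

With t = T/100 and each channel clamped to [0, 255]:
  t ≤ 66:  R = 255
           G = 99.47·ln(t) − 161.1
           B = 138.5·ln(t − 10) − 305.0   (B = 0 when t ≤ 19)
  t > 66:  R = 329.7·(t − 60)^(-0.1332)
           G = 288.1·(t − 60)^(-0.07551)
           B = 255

1.220

At 5091 K (t = 50.91):
  B = 138.5·ln(50.91 − 10) − 305.0 = 138.5·ln 40.91 − 305.0 = 138.5·3.7114 − 305.0 = 209.025.
At 11332 K (t = 113.32):
  B = 255 by definition for t > 66.
Gain = 255.000 / 209.025 = 1.2199 → 1.220.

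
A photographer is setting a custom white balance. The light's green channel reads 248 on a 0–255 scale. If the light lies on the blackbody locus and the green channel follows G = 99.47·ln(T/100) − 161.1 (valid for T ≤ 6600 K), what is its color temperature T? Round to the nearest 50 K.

ln t = (248 + 161.1) / 99.47 = 4.1128.
t = e^4.1128 = 61.117.
T = 100·t = 6112 K → 6100 K to the nearest 50 K.

6100 K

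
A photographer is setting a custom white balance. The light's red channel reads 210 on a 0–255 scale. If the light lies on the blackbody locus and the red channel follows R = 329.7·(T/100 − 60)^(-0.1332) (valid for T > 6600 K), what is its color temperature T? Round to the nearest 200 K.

9000 K

(t − 60)^(-0.1332) = 210/329.7 = 0.63694.
t − 60 = 0.63694^(1/-0.1332) = 0.63694^(-7.508) = 29.561, so t = 89.561.
T = 100·t = 8956 K → 9000 K to the nearest 200 K.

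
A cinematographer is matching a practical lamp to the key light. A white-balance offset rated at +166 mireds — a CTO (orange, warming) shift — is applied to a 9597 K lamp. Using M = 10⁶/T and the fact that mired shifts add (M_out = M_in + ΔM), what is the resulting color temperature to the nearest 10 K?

3700 K

M_in = 10⁶/9597 = 104.20 mireds.
M_out = 104.20 + (+166) = 270.20 mireds.
T_out = 10⁶/270.20 = 3701.0 K → 3700 K.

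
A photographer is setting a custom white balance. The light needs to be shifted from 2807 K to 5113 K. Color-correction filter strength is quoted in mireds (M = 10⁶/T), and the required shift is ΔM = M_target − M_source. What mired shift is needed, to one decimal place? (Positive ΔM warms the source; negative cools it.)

-160.7 mireds

M_source = 10⁶/2807 = 356.252; M_target = 10⁶/5113 = 195.580.
ΔM = 195.580 − 356.252 = -160.672 → -160.7 mireds, a cooling shift.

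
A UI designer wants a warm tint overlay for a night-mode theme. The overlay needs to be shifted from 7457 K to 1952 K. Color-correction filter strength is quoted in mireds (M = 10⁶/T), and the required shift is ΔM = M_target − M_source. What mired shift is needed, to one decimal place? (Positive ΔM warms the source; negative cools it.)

+378.2 mireds

M_source = 10⁶/7457 = 134.102; M_target = 10⁶/1952 = 512.295.
ΔM = 512.295 − 134.102 = 378.193 → +378.2 mireds, a warming shift.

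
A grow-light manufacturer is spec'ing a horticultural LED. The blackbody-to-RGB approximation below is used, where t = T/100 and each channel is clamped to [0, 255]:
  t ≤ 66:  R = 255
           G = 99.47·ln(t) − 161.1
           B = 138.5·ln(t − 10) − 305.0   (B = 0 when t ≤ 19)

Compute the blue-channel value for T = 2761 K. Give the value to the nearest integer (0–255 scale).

t = 2761/100 = 27.61; the t ≤ 66 branch applies.
B = 138.5·ln(27.61 − 10) − 305.0 = 138.5·ln 17.61 − 305.0 = 138.5·2.8685 − 305.0 = 92.283.
Rounded: 92.

92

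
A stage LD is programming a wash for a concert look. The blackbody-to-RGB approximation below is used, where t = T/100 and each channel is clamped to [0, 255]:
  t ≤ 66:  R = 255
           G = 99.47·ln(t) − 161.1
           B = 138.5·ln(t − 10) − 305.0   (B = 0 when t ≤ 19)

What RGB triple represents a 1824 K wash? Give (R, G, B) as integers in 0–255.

(255, 128, 0)

t = 1824/100 = 18.24; the t ≤ 66 branch applies.
R = 255 by definition for t ≤ 66.
G = 99.47·ln 18.24 − 161.1 = 99.47·2.9036 − 161.1 = 127.723.
t = 18.24 ≤ 19, so B = 0.
Rounded: (255, 128, 0).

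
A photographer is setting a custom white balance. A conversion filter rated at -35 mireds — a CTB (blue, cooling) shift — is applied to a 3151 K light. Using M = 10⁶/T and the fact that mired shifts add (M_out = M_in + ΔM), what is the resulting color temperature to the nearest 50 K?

3550 K

M_in = 10⁶/3151 = 317.36 mireds.
M_out = 317.36 + (-35) = 282.36 mireds.
T_out = 10⁶/282.36 = 3541.6 K → 3550 K.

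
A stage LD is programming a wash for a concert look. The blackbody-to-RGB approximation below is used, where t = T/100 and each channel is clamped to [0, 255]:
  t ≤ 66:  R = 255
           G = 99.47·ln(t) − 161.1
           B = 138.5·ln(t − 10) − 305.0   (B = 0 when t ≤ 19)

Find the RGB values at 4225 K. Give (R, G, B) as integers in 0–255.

t = 4225/100 = 42.25; the t ≤ 66 branch applies.
R = 255 by definition for t ≤ 66.
G = 99.47·ln 42.25 − 161.1 = 99.47·3.7436 − 161.1 = 211.276.
B = 138.5·ln(42.25 − 10) − 305.0 = 138.5·ln 32.25 − 305.0 = 138.5·3.4735 − 305.0 = 176.082.
Rounded: (255, 211, 176).

(255, 211, 176)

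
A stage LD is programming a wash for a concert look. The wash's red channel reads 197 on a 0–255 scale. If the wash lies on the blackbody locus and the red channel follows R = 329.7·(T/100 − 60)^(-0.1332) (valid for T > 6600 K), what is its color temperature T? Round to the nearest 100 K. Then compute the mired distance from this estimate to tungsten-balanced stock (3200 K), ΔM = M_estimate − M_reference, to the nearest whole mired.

(t − 60)^(-0.1332) = 197/329.7 = 0.59751.
t − 60 = 0.59751^(1/-0.1332) = 0.59751^(-7.508) = 47.761, so t = 107.761.
T = 100·t = 10776 K → 10800 K to the nearest 100 K.
M_estimate = 10⁶/10800 = 92.59; M_reference = 10⁶/3200 = 312.50.
ΔM = 92.59 − 312.50 = -219.91 → -220 mireds.

-220 mireds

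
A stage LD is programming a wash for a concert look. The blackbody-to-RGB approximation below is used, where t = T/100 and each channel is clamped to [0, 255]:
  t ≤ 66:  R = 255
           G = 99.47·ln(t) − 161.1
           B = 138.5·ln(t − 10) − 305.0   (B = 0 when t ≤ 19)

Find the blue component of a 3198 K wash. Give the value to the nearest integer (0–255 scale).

t = 3198/100 = 31.98; the t ≤ 66 branch applies.
B = 138.5·ln(31.98 − 10) − 305.0 = 138.5·ln 21.98 − 305.0 = 138.5·3.0901 − 305.0 = 122.983.
Rounded: 123.

123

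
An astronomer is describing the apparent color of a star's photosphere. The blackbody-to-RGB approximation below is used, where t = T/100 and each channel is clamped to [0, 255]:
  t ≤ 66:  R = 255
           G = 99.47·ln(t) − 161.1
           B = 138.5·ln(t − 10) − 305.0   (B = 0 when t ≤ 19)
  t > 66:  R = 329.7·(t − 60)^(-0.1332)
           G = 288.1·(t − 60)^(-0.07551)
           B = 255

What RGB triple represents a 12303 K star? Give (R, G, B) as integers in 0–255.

(190, 211, 255)

t = 12303/100 = 123.03; the t > 66 branch applies.
R = 329.7·(123.03 − 60)^(-0.1332) = 329.7·63.03^(-0.1332) = 329.7·0.57584 = 189.854.
G = 288.1·(123.03 − 60)^(-0.07551) = 288.1·63.03^(-0.07551) = 288.1·0.73133 = 210.698.
B = 255 by definition for t > 66.
Rounded: (190, 211, 255).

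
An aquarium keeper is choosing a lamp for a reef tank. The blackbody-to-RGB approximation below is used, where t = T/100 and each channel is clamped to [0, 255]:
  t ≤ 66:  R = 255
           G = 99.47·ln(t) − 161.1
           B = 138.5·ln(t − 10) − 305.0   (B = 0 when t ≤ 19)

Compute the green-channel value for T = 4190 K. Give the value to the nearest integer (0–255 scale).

210

t = 4190/100 = 41.9; the t ≤ 66 branch applies.
G = 99.47·ln 41.9 − 161.1 = 99.47·3.7353 − 161.1 = 210.449.
Rounded: 210.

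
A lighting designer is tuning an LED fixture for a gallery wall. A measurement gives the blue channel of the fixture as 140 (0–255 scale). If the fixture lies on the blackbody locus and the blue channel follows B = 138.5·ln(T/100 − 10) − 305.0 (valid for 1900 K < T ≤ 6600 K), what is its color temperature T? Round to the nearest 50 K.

3500 K

ln(t − 10) = (140 + 305.0) / 138.5 = 3.2130.
t − 10 = e^3.2130 = 24.853, so t = 34.853.
T = 100·t = 3485 K → 3500 K to the nearest 50 K.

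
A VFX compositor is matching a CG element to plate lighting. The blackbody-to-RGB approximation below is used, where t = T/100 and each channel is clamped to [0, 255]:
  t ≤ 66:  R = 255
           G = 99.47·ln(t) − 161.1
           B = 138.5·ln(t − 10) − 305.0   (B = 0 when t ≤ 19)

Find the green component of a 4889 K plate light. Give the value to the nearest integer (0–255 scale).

t = 4889/100 = 48.89; the t ≤ 66 branch applies.
G = 99.47·ln 48.89 − 161.1 = 99.47·3.8896 − 161.1 = 225.796.
Rounded: 226.

226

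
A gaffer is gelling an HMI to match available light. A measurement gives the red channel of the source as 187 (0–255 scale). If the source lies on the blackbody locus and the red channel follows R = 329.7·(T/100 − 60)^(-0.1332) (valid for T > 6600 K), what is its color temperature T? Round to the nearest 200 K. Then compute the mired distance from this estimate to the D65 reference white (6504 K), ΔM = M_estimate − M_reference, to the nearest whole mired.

(t − 60)^(-0.1332) = 187/329.7 = 0.56718.
t − 60 = 0.56718^(1/-0.1332) = 0.56718^(-7.508) = 70.620, so t = 130.620.
T = 100·t = 13062 K → 13000 K to the nearest 200 K.
M_estimate = 10⁶/13000 = 76.92; M_reference = 10⁶/6504 = 153.75.
ΔM = 76.92 − 153.75 = -76.83 → -77 mireds.

-77 mireds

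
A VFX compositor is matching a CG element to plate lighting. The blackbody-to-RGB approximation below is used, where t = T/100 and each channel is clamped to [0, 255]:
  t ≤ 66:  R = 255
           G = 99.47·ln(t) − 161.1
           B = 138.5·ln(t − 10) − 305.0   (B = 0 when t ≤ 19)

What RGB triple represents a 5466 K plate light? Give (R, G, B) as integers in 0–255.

(255, 237, 221)

t = 5466/100 = 54.66; the t ≤ 66 branch applies.
R = 255 by definition for t ≤ 66.
G = 99.47·ln 54.66 − 161.1 = 99.47·4.0011 − 161.1 = 236.893.
B = 138.5·ln(54.66 − 10) − 305.0 = 138.5·ln 44.66 − 305.0 = 138.5·3.7991 − 305.0 = 221.172.
Rounded: (255, 237, 221).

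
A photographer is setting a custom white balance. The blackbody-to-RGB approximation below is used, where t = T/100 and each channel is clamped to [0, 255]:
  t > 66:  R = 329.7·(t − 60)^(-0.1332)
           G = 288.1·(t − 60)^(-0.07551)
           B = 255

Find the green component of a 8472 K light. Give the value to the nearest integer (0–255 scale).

226

t = 8472/100 = 84.72; the t > 66 branch applies.
G = 288.1·(84.72 − 60)^(-0.07551) = 288.1·24.72^(-0.07551) = 288.1·0.78489 = 226.128.
Rounded: 226.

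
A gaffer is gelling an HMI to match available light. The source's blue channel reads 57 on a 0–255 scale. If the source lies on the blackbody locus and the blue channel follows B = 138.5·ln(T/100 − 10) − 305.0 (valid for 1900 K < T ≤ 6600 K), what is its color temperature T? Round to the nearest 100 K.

2400 K

ln(t − 10) = (57 + 305.0) / 138.5 = 2.6137.
t − 10 = e^2.6137 = 13.650, so t = 23.650.
T = 100·t = 2365 K → 2400 K to the nearest 100 K.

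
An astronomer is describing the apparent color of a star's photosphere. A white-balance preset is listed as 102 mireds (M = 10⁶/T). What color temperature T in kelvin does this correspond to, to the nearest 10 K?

T = 10⁶ / 102 = 9803.92 K → 9800 K.

9800 K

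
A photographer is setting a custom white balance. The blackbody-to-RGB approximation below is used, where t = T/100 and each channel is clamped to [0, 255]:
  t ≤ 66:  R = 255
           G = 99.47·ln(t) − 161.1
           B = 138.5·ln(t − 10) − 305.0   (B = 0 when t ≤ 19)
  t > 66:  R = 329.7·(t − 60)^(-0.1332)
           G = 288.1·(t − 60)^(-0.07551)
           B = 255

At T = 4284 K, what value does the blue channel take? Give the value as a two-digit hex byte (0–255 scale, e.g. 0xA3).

0xB3

t = 4284/100 = 42.84; the t ≤ 66 branch applies.
B = 138.5·ln(42.84 − 10) − 305.0 = 138.5·ln 32.84 − 305.0 = 138.5·3.4916 − 305.0 = 178.593.
Rounded: 179; in hex, 0xB3.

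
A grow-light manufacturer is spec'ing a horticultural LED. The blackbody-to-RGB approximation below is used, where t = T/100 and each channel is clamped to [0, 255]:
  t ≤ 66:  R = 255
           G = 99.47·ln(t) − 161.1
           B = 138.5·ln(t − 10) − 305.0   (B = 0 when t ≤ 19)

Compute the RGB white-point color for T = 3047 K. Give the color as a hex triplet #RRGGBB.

t = 3047/100 = 30.47; the t ≤ 66 branch applies.
R = 255 by definition for t ≤ 66.
G = 99.47·ln 30.47 − 161.1 = 99.47·3.4167 − 161.1 = 178.763.
B = 138.5·ln(30.47 − 10) − 305.0 = 138.5·ln 20.47 − 305.0 = 138.5·3.0190 − 305.0 = 113.126.
Rounded: (255, 179, 113).
In hex: #FFB371.

#FFB371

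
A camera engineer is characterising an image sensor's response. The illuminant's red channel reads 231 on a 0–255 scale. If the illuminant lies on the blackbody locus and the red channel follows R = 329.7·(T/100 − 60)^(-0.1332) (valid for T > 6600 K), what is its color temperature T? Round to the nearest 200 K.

7400 K

(t − 60)^(-0.1332) = 231/329.7 = 0.70064.
t − 60 = 0.70064^(1/-0.1332) = 0.70064^(-7.508) = 14.453, so t = 74.453.
T = 100·t = 7445 K → 7400 K to the nearest 200 K.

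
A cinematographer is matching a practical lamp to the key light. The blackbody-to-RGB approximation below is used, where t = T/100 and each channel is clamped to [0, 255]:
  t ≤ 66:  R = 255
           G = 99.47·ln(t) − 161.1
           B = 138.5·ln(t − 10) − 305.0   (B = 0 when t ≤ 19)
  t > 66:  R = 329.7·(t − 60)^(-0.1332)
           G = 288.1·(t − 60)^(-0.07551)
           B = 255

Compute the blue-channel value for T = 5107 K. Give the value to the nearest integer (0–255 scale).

t = 5107/100 = 51.07; the t ≤ 66 branch applies.
B = 138.5·ln(51.07 − 10) − 305.0 = 138.5·ln 41.07 − 305.0 = 138.5·3.7153 − 305.0 = 209.566.
Rounded: 210.

210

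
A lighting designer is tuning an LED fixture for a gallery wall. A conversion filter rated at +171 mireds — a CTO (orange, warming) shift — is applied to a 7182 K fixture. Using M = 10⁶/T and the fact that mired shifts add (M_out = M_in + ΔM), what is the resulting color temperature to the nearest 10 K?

M_in = 10⁶/7182 = 139.24 mireds.
M_out = 139.24 + (+171) = 310.24 mireds.
T_out = 10⁶/310.24 = 3223.3 K → 3220 K.

3220 K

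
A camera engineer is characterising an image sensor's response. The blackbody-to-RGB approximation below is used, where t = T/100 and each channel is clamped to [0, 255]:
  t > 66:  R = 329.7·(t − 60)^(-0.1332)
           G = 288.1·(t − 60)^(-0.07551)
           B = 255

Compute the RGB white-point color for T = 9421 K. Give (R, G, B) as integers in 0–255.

(206, 221, 255)

t = 9421/100 = 94.21; the t > 66 branch applies.
R = 329.7·(94.21 − 60)^(-0.1332) = 329.7·34.21^(-0.1332) = 329.7·0.62467 = 205.954.
G = 288.1·(94.21 − 60)^(-0.07551) = 288.1·34.21^(-0.07551) = 288.1·0.76587 = 220.648.
B = 255 by definition for t > 66.
Rounded: (206, 221, 255).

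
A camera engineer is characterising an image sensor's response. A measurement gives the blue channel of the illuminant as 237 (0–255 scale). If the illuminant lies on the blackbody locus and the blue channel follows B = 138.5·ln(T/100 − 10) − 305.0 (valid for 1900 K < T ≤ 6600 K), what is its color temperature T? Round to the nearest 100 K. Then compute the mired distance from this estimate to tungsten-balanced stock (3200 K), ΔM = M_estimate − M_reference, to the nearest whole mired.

ln(t − 10) = (237 + 305.0) / 138.5 = 3.9134.
t − 10 = e^3.9134 = 50.067, so t = 60.067.
T = 100·t = 6007 K → 6000 K to the nearest 100 K.
M_estimate = 10⁶/6000 = 166.67; M_reference = 10⁶/3200 = 312.50.
ΔM = 166.67 − 312.50 = -145.83 → -146 mireds.

-146 mireds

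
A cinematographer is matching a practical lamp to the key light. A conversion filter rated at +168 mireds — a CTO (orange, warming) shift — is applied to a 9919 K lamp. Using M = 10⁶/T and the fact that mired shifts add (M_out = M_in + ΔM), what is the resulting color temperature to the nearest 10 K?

3720 K

M_in = 10⁶/9919 = 100.82 mireds.
M_out = 100.82 + (+168) = 268.82 mireds.
T_out = 10⁶/268.82 = 3720.0 K → 3720 K.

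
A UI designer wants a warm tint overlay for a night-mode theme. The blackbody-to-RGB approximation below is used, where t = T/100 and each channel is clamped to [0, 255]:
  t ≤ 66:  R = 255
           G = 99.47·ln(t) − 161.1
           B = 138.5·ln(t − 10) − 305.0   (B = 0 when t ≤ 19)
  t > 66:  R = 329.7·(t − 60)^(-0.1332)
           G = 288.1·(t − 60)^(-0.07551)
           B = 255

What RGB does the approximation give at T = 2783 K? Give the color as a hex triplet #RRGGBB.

t = 2783/100 = 27.83; the t ≤ 66 branch applies.
R = 255 by definition for t ≤ 66.
G = 99.47·ln 27.83 − 161.1 = 99.47·3.3261 − 161.1 = 169.749.
B = 138.5·ln(27.83 − 10) − 305.0 = 138.5·ln 17.83 − 305.0 = 138.5·2.8809 − 305.0 = 94.002.
Rounded: (255, 170, 94).
In hex: #FFAA5E.

#FFAA5E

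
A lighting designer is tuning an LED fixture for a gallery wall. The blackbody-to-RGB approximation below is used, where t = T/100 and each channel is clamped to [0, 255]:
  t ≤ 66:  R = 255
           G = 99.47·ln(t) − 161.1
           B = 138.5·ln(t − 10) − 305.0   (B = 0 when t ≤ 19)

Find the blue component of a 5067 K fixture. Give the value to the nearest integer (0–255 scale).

t = 5067/100 = 50.67; the t ≤ 66 branch applies.
B = 138.5·ln(50.67 − 10) − 305.0 = 138.5·ln 40.67 − 305.0 = 138.5·3.7055 − 305.0 = 208.210.
Rounded: 208.

208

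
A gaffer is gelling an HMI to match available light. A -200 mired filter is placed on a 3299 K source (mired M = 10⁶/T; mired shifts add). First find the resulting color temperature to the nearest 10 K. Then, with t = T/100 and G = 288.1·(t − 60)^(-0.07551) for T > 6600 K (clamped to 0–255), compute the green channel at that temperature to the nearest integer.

219

M_in = 10⁶/3299 = 303.12; M_out = 303.12 + (-200) = 103.12.
T_out = 10⁶/103.12 = 9697.2 K → 9700 K; t = 97.
G = 288.1·(97 − 60)^(-0.07551) = 288.1·37^(-0.07551) = 288.1·0.76135 = 219.345.
Rounded: 219.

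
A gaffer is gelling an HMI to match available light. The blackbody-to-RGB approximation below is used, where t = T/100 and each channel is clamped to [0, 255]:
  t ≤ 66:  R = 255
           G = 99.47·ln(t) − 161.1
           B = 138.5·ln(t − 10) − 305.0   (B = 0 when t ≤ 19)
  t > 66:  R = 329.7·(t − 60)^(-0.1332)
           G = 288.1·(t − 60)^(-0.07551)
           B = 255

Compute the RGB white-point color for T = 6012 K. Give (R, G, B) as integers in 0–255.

(255, 246, 237)

t = 6012/100 = 60.12; the t ≤ 66 branch applies.
R = 255 by definition for t ≤ 66.
G = 99.47·ln 60.12 − 161.1 = 99.47·4.0963 − 161.1 = 246.363.
B = 138.5·ln(60.12 − 10) − 305.0 = 138.5·ln 50.12 − 305.0 = 138.5·3.9144 − 305.0 = 237.147.
Rounded: (255, 246, 237).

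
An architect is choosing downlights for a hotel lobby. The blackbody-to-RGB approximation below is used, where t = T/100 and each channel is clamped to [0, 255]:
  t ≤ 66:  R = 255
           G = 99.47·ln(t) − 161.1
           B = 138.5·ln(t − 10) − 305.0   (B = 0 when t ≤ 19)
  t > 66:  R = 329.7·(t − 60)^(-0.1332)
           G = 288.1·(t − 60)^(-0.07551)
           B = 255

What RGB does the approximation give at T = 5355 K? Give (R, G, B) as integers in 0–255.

t = 5355/100 = 53.55; the t ≤ 66 branch applies.
R = 255 by definition for t ≤ 66.
G = 99.47·ln 53.55 − 161.1 = 99.47·3.9806 − 161.1 = 234.852.
B = 138.5·ln(53.55 − 10) − 305.0 = 138.5·ln 43.55 − 305.0 = 138.5·3.7739 − 305.0 = 217.686.
Rounded: (255, 235, 218).

(255, 235, 218)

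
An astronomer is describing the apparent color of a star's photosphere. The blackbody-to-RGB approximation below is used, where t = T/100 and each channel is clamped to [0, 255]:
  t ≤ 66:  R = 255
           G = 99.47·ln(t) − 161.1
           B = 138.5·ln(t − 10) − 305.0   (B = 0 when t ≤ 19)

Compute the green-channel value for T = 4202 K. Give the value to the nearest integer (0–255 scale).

t = 4202/100 = 42.02; the t ≤ 66 branch applies.
G = 99.47·ln 42.02 − 161.1 = 99.47·3.7381 − 161.1 = 210.733.
Rounded: 211.

211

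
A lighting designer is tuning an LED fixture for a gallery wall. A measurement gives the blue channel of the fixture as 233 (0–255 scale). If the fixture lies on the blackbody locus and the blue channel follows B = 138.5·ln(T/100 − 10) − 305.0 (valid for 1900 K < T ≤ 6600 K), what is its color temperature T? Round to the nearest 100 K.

ln(t − 10) = (233 + 305.0) / 138.5 = 3.8845.
t − 10 = e^3.8845 = 48.641, so t = 58.641.
T = 100·t = 5864 K → 5900 K to the nearest 100 K.

5900 K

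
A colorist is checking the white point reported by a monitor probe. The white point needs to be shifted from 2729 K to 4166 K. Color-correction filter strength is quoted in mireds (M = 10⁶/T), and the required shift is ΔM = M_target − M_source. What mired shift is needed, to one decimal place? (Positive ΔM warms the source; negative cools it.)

M_source = 10⁶/2729 = 366.435; M_target = 10⁶/4166 = 240.038.
ΔM = 240.038 − 366.435 = -126.396 → -126.4 mireds, a cooling shift.

-126.4 mireds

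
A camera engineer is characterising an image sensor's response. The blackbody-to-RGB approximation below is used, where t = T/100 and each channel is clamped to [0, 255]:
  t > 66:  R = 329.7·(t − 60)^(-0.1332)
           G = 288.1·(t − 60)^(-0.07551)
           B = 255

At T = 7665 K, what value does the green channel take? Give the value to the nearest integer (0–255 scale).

233

t = 7665/100 = 76.65; the t > 66 branch applies.
G = 288.1·(76.65 − 60)^(-0.07551) = 288.1·16.65^(-0.07551) = 288.1·0.80867 = 232.978.
Rounded: 233.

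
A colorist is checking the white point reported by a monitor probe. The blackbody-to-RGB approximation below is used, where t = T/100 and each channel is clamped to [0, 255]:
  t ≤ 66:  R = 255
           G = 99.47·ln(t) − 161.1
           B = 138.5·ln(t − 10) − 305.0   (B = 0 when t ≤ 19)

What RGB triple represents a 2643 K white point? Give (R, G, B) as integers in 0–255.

t = 2643/100 = 26.43; the t ≤ 66 branch applies.
R = 255 by definition for t ≤ 66.
G = 99.47·ln 26.43 − 161.1 = 99.47·3.2745 − 161.1 = 164.614.
B = 138.5·ln(26.43 − 10) − 305.0 = 138.5·ln 16.43 − 305.0 = 138.5·2.7991 − 305.0 = 82.677.
Rounded: (255, 165, 83).

(255, 165, 83)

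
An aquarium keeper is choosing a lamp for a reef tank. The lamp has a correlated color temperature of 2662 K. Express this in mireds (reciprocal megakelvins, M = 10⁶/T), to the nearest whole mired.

M = 10⁶ / 2662 = 375.657 → 376 mireds.

376 mireds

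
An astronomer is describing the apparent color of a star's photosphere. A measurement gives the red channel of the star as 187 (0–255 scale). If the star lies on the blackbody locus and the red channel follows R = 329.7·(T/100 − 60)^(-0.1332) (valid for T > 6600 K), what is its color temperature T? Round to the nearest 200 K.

13000 K

(t − 60)^(-0.1332) = 187/329.7 = 0.56718.
t − 60 = 0.56718^(1/-0.1332) = 0.56718^(-7.508) = 70.620, so t = 130.620.
T = 100·t = 13062 K → 13000 K to the nearest 200 K.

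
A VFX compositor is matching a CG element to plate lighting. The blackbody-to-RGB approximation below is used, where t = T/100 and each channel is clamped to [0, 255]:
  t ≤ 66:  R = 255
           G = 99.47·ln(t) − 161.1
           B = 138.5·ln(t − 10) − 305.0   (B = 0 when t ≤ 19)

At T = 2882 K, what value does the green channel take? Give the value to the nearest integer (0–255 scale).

t = 2882/100 = 28.82; the t ≤ 66 branch applies.
G = 99.47·ln 28.82 − 161.1 = 99.47·3.3611 − 161.1 = 173.226.
Rounded: 173.

173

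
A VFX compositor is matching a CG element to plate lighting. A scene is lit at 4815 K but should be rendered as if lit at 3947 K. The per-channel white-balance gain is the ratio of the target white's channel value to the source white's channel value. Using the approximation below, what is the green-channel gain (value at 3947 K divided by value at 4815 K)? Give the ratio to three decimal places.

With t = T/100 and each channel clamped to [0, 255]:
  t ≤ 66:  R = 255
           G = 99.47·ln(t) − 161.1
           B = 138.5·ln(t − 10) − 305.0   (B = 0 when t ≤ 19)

At 4815 K (t = 48.15):
  G = 99.47·ln 48.15 − 161.1 = 99.47·3.8743 − 161.1 = 224.279.
At 3947 K (t = 39.47):
  G = 99.47·ln 39.47 − 161.1 = 99.47·3.6755 − 161.1 = 204.506.
Gain = 204.506 / 224.279 = 0.9118 → 0.912.

0.912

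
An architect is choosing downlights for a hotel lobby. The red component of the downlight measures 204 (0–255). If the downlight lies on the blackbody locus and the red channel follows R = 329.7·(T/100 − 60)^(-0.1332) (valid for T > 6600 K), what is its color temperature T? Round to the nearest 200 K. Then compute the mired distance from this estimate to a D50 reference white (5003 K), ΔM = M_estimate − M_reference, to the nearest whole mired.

(t − 60)^(-0.1332) = 204/329.7 = 0.61874.
t − 60 = 0.61874^(1/-0.1332) = 0.61874^(-7.508) = 36.748, so t = 96.748.
T = 100·t = 9675 K → 9600 K to the nearest 200 K.
M_estimate = 10⁶/9600 = 104.17; M_reference = 10⁶/5003 = 199.88.
ΔM = 104.17 − 199.88 = -95.71 → -96 mireds.

-96 mireds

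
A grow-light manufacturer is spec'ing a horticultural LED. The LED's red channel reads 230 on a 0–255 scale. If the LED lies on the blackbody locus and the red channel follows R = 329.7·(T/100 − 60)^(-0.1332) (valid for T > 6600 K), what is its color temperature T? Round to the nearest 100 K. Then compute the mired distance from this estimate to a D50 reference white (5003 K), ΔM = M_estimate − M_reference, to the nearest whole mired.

-67 mireds

(t − 60)^(-0.1332) = 230/329.7 = 0.69760.
t − 60 = 0.69760^(1/-0.1332) = 0.69760^(-7.508) = 14.932, so t = 74.932.
T = 100·t = 7493 K → 7500 K to the nearest 100 K.
M_estimate = 10⁶/7500 = 133.33; M_reference = 10⁶/5003 = 199.88.
ΔM = 133.33 − 199.88 = -66.55 → -67 mireds.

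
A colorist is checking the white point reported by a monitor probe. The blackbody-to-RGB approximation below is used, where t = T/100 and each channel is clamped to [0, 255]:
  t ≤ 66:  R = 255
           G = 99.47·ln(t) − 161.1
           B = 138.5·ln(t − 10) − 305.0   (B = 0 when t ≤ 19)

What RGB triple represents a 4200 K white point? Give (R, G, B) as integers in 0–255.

t = 4200/100 = 42; the t ≤ 66 branch applies.
R = 255 by definition for t ≤ 66.
G = 99.47·ln 42 − 161.1 = 99.47·3.7377 − 161.1 = 210.686.
B = 138.5·ln(42 − 10) − 305.0 = 138.5·ln 32 − 305.0 = 138.5·3.4657 − 305.0 = 175.004.
Rounded: (255, 211, 175).

(255, 211, 175)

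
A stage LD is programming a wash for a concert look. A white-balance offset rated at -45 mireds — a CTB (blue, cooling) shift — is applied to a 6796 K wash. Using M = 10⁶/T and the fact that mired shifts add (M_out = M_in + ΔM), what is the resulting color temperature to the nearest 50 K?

M_in = 10⁶/6796 = 147.15 mireds.
M_out = 147.15 + (-45) = 102.15 mireds.
T_out = 10⁶/102.15 = 9790.0 K → 9800 K.

9800 K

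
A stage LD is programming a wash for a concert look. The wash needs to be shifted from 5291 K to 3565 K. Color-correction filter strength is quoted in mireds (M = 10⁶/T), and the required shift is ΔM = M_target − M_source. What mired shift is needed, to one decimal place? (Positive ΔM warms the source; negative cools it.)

+91.5 mireds

M_source = 10⁶/5291 = 189.000; M_target = 10⁶/3565 = 280.505.
ΔM = 280.505 − 189.000 = 91.505 → +91.5 mireds, a warming shift.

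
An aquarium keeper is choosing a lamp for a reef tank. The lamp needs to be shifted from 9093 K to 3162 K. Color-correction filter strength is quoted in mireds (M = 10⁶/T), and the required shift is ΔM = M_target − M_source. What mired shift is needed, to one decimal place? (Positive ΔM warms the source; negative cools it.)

+206.3 mireds

M_source = 10⁶/9093 = 109.975; M_target = 10⁶/3162 = 316.256.
ΔM = 316.256 − 109.975 = 206.281 → +206.3 mireds, a warming shift.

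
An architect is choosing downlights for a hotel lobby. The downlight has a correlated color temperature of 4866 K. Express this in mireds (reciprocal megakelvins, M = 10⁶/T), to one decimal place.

M = 10⁶ / 4866 = 205.508 → 205.5 mireds.

205.5 mireds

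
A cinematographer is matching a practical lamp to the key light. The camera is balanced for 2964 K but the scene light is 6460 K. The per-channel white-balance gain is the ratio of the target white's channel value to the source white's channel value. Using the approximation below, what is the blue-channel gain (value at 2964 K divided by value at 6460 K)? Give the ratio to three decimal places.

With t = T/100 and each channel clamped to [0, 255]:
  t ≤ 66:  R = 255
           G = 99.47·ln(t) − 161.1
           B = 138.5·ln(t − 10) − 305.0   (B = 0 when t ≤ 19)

At 6460 K (t = 64.6):
  B = 138.5·ln(64.6 − 10) − 305.0 = 138.5·ln 54.6 − 305.0 = 138.5·4.0000 − 305.0 = 249.005.
At 2964 K (t = 29.64):
  B = 138.5·ln(29.64 − 10) − 305.0 = 138.5·ln 19.64 − 305.0 = 138.5·2.9776 − 305.0 = 107.393.
Gain = 107.393 / 249.005 = 0.4313 → 0.431.

0.431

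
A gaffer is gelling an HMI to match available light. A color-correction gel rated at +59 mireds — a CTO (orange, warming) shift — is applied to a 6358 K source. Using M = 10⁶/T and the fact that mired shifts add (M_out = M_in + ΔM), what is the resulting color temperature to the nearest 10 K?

4620 K

M_in = 10⁶/6358 = 157.28 mireds.
M_out = 157.28 + (+59) = 216.28 mireds.
T_out = 10⁶/216.28 = 4623.6 K → 4620 K.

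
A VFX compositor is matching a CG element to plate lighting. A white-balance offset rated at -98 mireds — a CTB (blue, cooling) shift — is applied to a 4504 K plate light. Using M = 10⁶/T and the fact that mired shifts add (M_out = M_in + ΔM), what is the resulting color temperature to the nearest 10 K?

M_in = 10⁶/4504 = 222.02 mireds.
M_out = 222.02 + (-98) = 124.02 mireds.
T_out = 10⁶/124.02 = 8062.9 K → 8060 K.

8060 K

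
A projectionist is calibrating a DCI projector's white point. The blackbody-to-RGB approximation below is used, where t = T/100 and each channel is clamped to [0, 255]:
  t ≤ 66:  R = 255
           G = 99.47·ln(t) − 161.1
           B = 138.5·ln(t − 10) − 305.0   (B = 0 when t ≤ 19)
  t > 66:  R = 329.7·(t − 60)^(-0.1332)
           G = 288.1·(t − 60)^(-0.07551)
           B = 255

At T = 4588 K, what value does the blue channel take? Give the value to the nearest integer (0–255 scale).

191

t = 4588/100 = 45.88; the t ≤ 66 branch applies.
B = 138.5·ln(45.88 − 10) − 305.0 = 138.5·ln 35.88 − 305.0 = 138.5·3.5802 − 305.0 = 190.855.
Rounded: 191.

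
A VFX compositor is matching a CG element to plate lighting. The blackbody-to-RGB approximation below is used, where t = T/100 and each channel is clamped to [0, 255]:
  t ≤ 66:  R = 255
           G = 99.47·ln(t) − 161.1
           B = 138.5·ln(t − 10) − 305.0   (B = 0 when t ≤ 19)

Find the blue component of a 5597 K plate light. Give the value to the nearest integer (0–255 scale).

t = 5597/100 = 55.97; the t ≤ 66 branch applies.
B = 138.5·ln(55.97 − 10) − 305.0 = 138.5·ln 45.97 − 305.0 = 138.5·3.8280 − 305.0 = 225.176.
Rounded: 225.

225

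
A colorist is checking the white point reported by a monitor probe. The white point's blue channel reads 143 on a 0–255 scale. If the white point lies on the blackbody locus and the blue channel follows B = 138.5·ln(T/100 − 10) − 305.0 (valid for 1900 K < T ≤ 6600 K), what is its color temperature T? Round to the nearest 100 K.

3500 K

ln(t − 10) = (143 + 305.0) / 138.5 = 3.2347.
t − 10 = e^3.2347 = 25.398, so t = 35.398.
T = 100·t = 3540 K → 3500 K to the nearest 100 K.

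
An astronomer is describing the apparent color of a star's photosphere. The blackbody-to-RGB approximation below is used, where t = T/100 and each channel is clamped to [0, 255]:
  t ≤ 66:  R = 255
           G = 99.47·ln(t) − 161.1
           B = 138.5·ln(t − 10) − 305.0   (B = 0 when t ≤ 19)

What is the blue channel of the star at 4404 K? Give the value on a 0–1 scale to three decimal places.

0.720

t = 4404/100 = 44.04; the t ≤ 66 branch applies.
B = 138.5·ln(44.04 − 10) − 305.0 = 138.5·ln 34.04 − 305.0 = 138.5·3.5275 − 305.0 = 183.564.
On a 0–1 scale: 183.564/255 = 0.7199 → 0.720.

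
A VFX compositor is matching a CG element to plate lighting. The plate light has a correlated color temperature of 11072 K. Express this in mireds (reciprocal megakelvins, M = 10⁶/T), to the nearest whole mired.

M = 10⁶ / 11072 = 90.318 → 90 mireds.

90 mireds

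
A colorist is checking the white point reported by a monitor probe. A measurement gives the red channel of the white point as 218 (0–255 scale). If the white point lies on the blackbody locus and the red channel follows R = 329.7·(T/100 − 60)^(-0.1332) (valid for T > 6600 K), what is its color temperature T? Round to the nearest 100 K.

8200 K

(t − 60)^(-0.1332) = 218/329.7 = 0.66121.
t − 60 = 0.66121^(1/-0.1332) = 0.66121^(-7.508) = 22.326, so t = 82.326.
T = 100·t = 8233 K → 8200 K to the nearest 100 K.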